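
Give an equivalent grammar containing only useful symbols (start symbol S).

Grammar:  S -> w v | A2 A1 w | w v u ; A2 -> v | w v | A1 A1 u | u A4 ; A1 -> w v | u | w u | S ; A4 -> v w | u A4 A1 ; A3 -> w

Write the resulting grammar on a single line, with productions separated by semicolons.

S -> w v | A2 A1 w | w v u; A2 -> v | w v | A1 A1 u | u A4; A1 -> w v | u | w u | S; A4 -> v w | u A4 A1

Generating nonterminals: {A1, A2, A3, A4, S}.
Reachable from S after that: {A1, A2, A4, S}.
Removed useless symbols: {A3} and every production mentioning them.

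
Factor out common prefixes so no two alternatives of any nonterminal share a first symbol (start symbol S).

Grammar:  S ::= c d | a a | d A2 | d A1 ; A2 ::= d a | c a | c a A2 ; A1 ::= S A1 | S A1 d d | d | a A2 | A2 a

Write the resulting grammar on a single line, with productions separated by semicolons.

S has alternatives sharing prefix 'd': factor to S → d S' with S' → A2 | A1.
A2 has alternatives sharing prefix 'c a': factor to A2 → c a A2' with A2' → ε | A2.
A1 has alternatives sharing prefix 'S A1': factor to A1 → S A1 A1' with A1' → ε | d d.

S ::= c d | a a | d S'; A2 ::= d a | c a A2'; A1 ::= d | a A2 | A2 a | S A1 A1'; S' ::= A2 | A1; A2' ::= epsilon | A2; A1' ::= epsilon | d d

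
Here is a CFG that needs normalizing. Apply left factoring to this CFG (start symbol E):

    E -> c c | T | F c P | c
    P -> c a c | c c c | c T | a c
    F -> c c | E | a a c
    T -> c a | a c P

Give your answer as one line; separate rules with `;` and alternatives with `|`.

E -> T | F c P | c E'; P -> a c | c P'; F -> c c | E | a a c; T -> c a | a c P; E' -> c | ε; P' -> a c | c c | T

E has alternatives sharing prefix 'c': factor to E → c E' with E' → c | ε.
P has alternatives sharing prefix 'c': factor to P → c P' with P' → a c | c c | T.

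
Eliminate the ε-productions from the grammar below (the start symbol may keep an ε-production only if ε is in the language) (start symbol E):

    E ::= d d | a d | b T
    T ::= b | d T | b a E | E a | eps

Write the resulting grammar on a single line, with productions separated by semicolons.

Nullable nonterminals: {T}.
ε ∉ L(G), so no ε-production is kept.
Expand every rule over subsets of its nullable positions: E → b T gives b T | b. T → d T gives d T | d.

E ::= d d | a d | b T | b; T ::= b | d T | d | b a E | E a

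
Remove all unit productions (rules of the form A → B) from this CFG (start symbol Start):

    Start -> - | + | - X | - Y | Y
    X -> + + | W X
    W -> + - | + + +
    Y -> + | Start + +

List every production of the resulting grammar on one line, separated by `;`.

Unit pairs: Start ⇒* {Y}.
For every A with A ⇒* B via unit rules, add B's non-unit alternatives to A; then delete every rule of the form X → Y.

Start -> - | + | - X | - Y | Start + +; X -> + + | W X; W -> + - | + + +; Y -> + | Start + +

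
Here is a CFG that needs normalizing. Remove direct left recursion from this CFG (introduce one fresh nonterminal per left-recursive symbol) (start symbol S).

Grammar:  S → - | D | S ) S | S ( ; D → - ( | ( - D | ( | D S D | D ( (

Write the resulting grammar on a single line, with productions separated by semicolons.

Left recursion appears on S, D.
For S: α = {) S, (}, β = {-, D}. Rewrite as S → β S' and S' → α S' | ε.
For D: α = {S D, ( (}, β = {- (, ( - D, (}. Rewrite as D → β D' and D' → α D' | ε.

S → - S' | D S'; D → - ( D' | ( - D D' | ( D'; S' → ) S S' | ( S' | eps; D' → S D D' | ( ( D' | eps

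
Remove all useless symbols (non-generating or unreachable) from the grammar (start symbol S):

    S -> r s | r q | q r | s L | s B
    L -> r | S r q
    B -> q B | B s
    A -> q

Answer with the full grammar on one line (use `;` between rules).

S -> r s | r q | q r | s L; L -> r | S r q

Generating nonterminals: {A, L, S}.
Reachable from S after that: {L, S}.
Removed useless symbols: {A, B} and every production mentioning them.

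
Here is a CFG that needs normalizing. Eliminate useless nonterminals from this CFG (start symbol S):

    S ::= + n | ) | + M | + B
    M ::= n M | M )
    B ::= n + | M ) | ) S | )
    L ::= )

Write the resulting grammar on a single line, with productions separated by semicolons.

Generating nonterminals: {B, L, S}.
Reachable from S after that: {B, S}.
Removed useless symbols: {L, M} and every production mentioning them.

S ::= + n | ) | + B; B ::= n + | ) S | )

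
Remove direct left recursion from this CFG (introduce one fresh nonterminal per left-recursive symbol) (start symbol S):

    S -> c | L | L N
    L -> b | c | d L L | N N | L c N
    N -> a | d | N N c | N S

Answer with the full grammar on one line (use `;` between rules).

S -> c | L | L N; L -> b L' | c L' | d L L L' | N N L'; N -> a N' | d N'; L' -> c N L' | ε; N' -> N c N' | S N' | ε

Left recursion appears on L, N.
For L: α = {c N}, β = {b, c, d L L, N N}. Rewrite as L → β L' and L' → α L' | ε.
For N: α = {N c, S}, β = {a, d}. Rewrite as N → β N' and N' → α N' | ε.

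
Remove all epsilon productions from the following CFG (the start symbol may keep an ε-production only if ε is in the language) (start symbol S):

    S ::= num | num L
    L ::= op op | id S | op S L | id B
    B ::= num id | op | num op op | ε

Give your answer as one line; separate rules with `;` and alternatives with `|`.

Nullable set = {B}.
ε ∉ L(G), so no ε-production is kept.
Expand every rule over subsets of its nullable positions: L → id B gives id B | id.

S ::= num | num L; L ::= op op | id S | op S L | id B | id; B ::= num id | op | num op op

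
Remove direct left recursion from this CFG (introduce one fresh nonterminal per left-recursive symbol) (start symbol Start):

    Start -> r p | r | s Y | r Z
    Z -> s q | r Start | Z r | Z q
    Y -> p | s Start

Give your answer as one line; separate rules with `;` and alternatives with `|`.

Directly left-recursive nonterminal: Z.
For Z: α = {r, q}, β = {s q, r Start}. Rewrite as Z → β Z1 and Z1 → α Z1 | ε.

Start -> r p | r | s Y | r Z; Z -> s q Z1 | r Start Z1; Y -> p | s Start; Z1 -> r Z1 | q Z1 | eps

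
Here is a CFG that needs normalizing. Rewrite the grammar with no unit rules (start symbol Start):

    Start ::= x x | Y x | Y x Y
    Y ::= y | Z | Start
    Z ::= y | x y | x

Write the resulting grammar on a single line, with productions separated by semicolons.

Unit pairs: Y ⇒* {Start, Z}.
For each unit pair (A, B), copy every non-unit production of B to A, then drop all unit productions.

Start ::= x x | Y x | Y x Y; Y ::= y | x y | x | x x | Y x | Y x Y; Z ::= y | x y | x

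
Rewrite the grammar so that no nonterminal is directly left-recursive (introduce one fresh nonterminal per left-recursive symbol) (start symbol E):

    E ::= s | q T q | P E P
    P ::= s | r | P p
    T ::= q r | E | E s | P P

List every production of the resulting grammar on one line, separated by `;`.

Left recursion appears on P.
For P: α = {p}, β = {s, r}. Rewrite as P → β P' and P' → α P' | ε.

E ::= s | q T q | P E P; P ::= s P' | r P'; T ::= q r | E | E s | P P; P' ::= p P' | eps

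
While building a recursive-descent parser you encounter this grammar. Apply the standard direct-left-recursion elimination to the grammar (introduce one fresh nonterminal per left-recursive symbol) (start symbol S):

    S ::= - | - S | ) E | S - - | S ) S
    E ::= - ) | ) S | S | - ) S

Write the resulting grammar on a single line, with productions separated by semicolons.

S ::= - S' | - S S' | ) E S'; E ::= - ) | ) S | S | - ) S; S' ::= - - S' | ) S S' | ε

Left recursion appears on S.
For S: α = {- -, ) S}, β = {-, - S, ) E}. Rewrite as S → β S' and S' → α S' | ε.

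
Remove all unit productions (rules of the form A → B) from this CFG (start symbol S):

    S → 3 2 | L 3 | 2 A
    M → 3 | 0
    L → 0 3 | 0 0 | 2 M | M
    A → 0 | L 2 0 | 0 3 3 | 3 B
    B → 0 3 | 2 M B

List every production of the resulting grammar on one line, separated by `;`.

S → 3 2 | L 3 | 2 A; M → 3 | 0; L → 0 3 | 0 0 | 2 M | 3 | 0; A → 0 | L 2 0 | 0 3 3 | 3 B; B → 0 3 | 2 M B

Unit pairs: L ⇒* {M}.
For each unit pair (A, B), copy every non-unit production of B to A, then drop all unit productions.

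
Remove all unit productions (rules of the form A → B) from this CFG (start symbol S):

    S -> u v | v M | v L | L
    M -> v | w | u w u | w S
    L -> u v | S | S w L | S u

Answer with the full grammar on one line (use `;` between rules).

S -> u v | S w L | S u | v M | v L; M -> v | w | u w u | w S; L -> u v | S w L | S u | v M | v L

Unit pairs: L ⇒* {S}; S ⇒* {L}.
Replace each nonterminal's rules with the union of the non-unit rules of every nonterminal it unit-derives.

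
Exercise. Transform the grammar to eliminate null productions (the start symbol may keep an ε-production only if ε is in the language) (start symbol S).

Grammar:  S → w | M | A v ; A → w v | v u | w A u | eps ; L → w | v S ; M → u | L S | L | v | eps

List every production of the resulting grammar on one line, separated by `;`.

Nullable set = {A, M, S}.
ε ∈ L(G) since S is nullable, so keep S → ε.
Expand every rule over subsets of its nullable positions: S → A v gives A v | v. A → w A u gives w A u | w u. L → v S gives v S | v. M → L S gives L S | L.

S → w | M | A v | v | ε; A → w v | v u | w A u | w u; L → w | v S | v; M → u | L S | L | v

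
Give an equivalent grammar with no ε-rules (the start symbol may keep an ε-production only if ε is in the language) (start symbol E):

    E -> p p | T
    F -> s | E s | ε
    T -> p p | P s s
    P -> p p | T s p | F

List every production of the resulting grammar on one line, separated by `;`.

Nullable nonterminals: {F, P}.
ε ∉ L(G), so no ε-production is kept.
Expand every rule over subsets of its nullable positions: T → P s s gives P s s | s s.

E -> p p | T; F -> s | E s; T -> p p | P s s | s s; P -> p p | T s p | F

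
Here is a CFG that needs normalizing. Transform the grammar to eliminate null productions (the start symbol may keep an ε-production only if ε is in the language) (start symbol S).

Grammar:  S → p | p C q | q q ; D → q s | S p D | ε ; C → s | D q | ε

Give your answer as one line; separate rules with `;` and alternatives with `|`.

The nullable symbols are {C, D}.
ε ∉ L(G), so no ε-production is kept.
For each production, add variants omitting each subset of nullable occurrences: S → p C q gives p C q | p q. D → S p D gives S p D | S p. C → D q gives D q | q.

S → p | p C q | p q | q q; D → q s | S p D | S p; C → s | D q | q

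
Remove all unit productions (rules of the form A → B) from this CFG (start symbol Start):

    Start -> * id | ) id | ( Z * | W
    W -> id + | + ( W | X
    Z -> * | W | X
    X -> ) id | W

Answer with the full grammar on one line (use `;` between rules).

Start -> * id | ) id | ( Z * | id + | + ( W; W -> ) id | id + | + ( W; Z -> * | ) id | id + | + ( W; X -> ) id | id + | + ( W

Unit pairs: Start ⇒* {W, X}; W ⇒* {X}; X ⇒* {W}; Z ⇒* {W, X}.
For each unit pair (A, B), copy every non-unit production of B to A, then drop all unit productions.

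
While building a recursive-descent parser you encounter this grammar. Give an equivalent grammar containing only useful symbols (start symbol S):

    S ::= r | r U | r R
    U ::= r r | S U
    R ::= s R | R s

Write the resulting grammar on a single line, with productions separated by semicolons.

Generating nonterminals: {S, U}.
Reachable from S after that: {S, U}.
Removed useless symbols: {R} and every production mentioning them.

S ::= r | r U; U ::= r r | S U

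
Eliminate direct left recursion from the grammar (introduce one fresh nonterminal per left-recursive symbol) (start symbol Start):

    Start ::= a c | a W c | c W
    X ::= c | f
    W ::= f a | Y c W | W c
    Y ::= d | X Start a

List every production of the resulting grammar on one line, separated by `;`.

Start ::= a c | a W c | c W; X ::= c | f; W ::= f a W1 | Y c W W1; Y ::= d | X Start a; W1 ::= c W1 | ε

W is directly left-recursive.
For W: α = {c}, β = {f a, Y c W}. Rewrite as W → β W1 and W1 → α W1 | ε.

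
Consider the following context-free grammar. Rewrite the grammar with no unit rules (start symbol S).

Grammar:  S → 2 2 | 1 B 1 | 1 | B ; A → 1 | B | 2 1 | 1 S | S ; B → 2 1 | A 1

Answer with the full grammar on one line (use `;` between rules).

S → 2 1 | A 1 | 2 2 | 1 B 1 | 1; A → 2 1 | A 1 | 2 2 | 1 B 1 | 1 | 1 S; B → 2 1 | A 1

Unit pairs: A ⇒* {B, S}; S ⇒* {B}.
For each unit pair (A, B), copy every non-unit production of B to A, then drop all unit productions.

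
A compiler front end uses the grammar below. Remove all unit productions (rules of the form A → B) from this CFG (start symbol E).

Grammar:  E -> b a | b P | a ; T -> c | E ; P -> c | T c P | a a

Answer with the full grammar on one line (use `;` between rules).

E -> b a | b P | a; T -> b a | b P | a | c; P -> c | T c P | a a

Unit pairs: T ⇒* {E}.
For every A with A ⇒* B via unit rules, add B's non-unit alternatives to A; then delete every rule of the form X → Y.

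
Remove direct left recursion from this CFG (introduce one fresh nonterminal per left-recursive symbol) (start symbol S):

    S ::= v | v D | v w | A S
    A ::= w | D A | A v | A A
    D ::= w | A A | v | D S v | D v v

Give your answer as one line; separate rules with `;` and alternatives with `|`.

Left recursion appears on A, D.
For A: α = {v, A}, β = {w, D A}. Rewrite as A → β A' and A' → α A' | ε.
For D: α = {S v, v v}, β = {w, A A, v}. Rewrite as D → β D' and D' → α D' | ε.

S ::= v | v D | v w | A S; A ::= w A' | D A A'; D ::= w D' | A A D' | v D'; A' ::= v A' | A A' | ε; D' ::= S v D' | v v D' | ε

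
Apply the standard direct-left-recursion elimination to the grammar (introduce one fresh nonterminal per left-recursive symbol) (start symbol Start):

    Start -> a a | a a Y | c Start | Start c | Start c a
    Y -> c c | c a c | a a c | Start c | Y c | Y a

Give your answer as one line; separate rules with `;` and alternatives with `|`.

Start -> a a Start1 | a a Y Start1 | c Start Start1; Y -> c c Y1 | c a c Y1 | a a c Y1 | Start c Y1; Start1 -> c Start1 | c a Start1 | eps; Y1 -> c Y1 | a Y1 | eps

Start, Y are directly left-recursive.
For Start: α = {c, c a}, β = {a a, a a Y, c Start}. Rewrite as Start → β Start1 and Start1 → α Start1 | ε.
For Y: α = {c, a}, β = {c c, c a c, a a c, Start c}. Rewrite as Y → β Y1 and Y1 → α Y1 | ε.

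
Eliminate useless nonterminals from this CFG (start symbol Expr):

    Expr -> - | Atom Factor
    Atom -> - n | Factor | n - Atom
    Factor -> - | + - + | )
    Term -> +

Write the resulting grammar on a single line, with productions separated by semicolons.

Expr -> - | Atom Factor; Atom -> - n | Factor | n - Atom; Factor -> - | + - + | )

Generating nonterminals: {Atom, Expr, Factor, Term}.
Reachable from Expr after that: {Atom, Expr, Factor}.
Removed useless symbols: {Term} and every production mentioning them.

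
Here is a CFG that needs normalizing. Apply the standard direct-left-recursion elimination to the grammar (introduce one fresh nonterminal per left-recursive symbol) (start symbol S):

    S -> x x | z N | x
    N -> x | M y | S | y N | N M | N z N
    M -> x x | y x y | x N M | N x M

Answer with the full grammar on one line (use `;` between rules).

N is directly left-recursive.
For N: α = {M, z N}, β = {x, M y, S, y N}. Rewrite as N → β N' and N' → α N' | ε.

S -> x x | z N | x; N -> x N' | M y N' | S N' | y N N'; M -> x x | y x y | x N M | N x M; N' -> M N' | z N N' | ε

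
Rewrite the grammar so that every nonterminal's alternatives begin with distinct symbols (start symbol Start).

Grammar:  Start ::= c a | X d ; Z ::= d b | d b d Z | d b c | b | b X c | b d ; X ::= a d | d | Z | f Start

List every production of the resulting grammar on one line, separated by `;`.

Start ::= c a | X d; Z ::= d b Z1 | b Z2; X ::= a d | d | Z | f Start; Z1 ::= ε | d Z | c; Z2 ::= ε | X c | d

Z has alternatives sharing prefix 'd b': factor to Z → d b Z1 with Z1 → ε | d Z | c.
Z has alternatives sharing prefix 'b': factor to Z → b Z2 with Z2 → ε | X c | d.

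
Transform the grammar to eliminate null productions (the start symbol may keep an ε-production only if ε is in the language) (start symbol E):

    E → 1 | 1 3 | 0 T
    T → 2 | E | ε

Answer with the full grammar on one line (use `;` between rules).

E → 1 | 1 3 | 0 T | 0; T → 2 | E

Nullable nonterminals: {T}.
ε ∉ L(G), so no ε-production is kept.
Expand every rule over subsets of its nullable positions: E → 0 T gives 0 T | 0.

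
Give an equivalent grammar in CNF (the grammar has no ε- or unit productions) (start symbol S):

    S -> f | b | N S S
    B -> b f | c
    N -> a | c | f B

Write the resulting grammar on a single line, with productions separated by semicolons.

Introduce a nonterminal for each terminal appearing in a rule of length ≥ 2: X1 → b, X2 → f.
Binarize each right-hand side of length ≥ 3 by chaining fresh nonterminals (Y1, Y2, …): affected rules were S → N S S.

S -> f | b | N Y1; B -> X1 X2 | c; N -> a | c | X2 B; X1 -> b; X2 -> f; Y1 -> S S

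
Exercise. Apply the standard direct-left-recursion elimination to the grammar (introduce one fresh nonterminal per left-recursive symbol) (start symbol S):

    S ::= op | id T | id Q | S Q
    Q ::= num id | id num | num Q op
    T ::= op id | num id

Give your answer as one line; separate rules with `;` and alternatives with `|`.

S ::= op S' | id T S' | id Q S'; Q ::= num id | id num | num Q op; T ::= op id | num id; S' ::= Q S' | ε

Left recursion appears on S.
For S: α = {Q}, β = {op, id T, id Q}. Rewrite as S → β S' and S' → α S' | ε.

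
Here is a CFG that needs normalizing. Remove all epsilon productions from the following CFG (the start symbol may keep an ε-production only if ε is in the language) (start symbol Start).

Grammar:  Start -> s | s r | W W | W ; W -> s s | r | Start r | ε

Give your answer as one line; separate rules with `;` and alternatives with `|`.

The nullable symbols are {Start, W}.
ε ∈ L(G) since Start is nullable, so keep Start → ε.
Expand every rule over subsets of its nullable positions: Start → W W gives W W | W.

Start -> s | s r | W W | W | ε; W -> s s | r | Start r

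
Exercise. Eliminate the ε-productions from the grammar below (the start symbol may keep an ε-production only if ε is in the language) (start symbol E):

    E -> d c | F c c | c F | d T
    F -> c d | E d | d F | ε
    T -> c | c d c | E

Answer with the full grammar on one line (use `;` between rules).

Nullable set = {F}.
ε ∉ L(G), so no ε-production is kept.
Expand every rule over subsets of its nullable positions: E → F c c gives F c c | c c. E → c F gives c F | c. F → d F gives d F | d.

E -> d c | F c c | c c | c F | c | d T; F -> c d | E d | d F | d; T -> c | c d c | E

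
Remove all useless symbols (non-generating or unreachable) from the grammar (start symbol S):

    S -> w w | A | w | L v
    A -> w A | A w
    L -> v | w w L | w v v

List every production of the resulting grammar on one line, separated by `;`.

S -> w w | w | L v; L -> v | w w L | w v v

Generating nonterminals: {L, S}.
Reachable from S after that: {L, S}.
Removed useless symbols: {A} and every production mentioning them.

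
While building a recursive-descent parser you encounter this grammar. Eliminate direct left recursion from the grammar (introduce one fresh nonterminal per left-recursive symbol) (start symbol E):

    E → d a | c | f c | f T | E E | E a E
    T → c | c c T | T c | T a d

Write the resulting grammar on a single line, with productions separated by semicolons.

E → d a E' | c E' | f c E' | f T E'; T → c T' | c c T T'; E' → E E' | a E E' | ε; T' → c T' | a d T' | ε

Directly left-recursive nonterminals: E, T.
For E: α = {E, a E}, β = {d a, c, f c, f T}. Rewrite as E → β E' and E' → α E' | ε.
For T: α = {c, a d}, β = {c, c c T}. Rewrite as T → β T' and T' → α T' | ε.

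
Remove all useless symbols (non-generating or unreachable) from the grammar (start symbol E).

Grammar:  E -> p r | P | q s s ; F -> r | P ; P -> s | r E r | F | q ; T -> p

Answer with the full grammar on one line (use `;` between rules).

E -> p r | P | q s s; F -> r | P; P -> s | r E r | F | q

Generating nonterminals: {E, F, P, T}.
Reachable from E after that: {E, F, P}.
Removed useless symbols: {T} and every production mentioning them.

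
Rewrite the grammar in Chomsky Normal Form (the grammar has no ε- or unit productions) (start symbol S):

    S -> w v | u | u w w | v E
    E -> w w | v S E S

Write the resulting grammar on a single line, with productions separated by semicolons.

S -> X1 X2 | u | X3 Y1 | X2 E; E -> X1 X1 | X2 Y2; X1 -> w; X2 -> v; X3 -> u; Y1 -> X1 X1; Y2 -> S Y3; Y3 -> E S

Introduce a nonterminal for each terminal appearing in a rule of length ≥ 2: X1 → w, X2 → v, X3 → u.
Binarize each right-hand side of length ≥ 3 by chaining fresh nonterminals (Y1, Y2, …): affected rules were S → X3 X1 X1; E → X2 S E S.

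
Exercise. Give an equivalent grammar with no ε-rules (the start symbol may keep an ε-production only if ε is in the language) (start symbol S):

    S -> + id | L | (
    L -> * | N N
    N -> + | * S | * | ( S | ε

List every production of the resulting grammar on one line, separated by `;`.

The nullable symbols are {L, N, S}.
ε ∈ L(G) since S is nullable, so keep S → ε.
Expand every rule over subsets of its nullable positions: L → N N gives N N | N. N → * S gives * S | *. N → ( S gives ( S | (.

S -> + id | L | ( | ε; L -> * | N N | N; N -> + | * S | * | ( S | (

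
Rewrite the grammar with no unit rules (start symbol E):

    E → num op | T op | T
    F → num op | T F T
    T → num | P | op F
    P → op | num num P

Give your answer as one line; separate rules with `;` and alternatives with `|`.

Unit pairs: E ⇒* {P, T}; T ⇒* {P}.
For each unit pair (A, B), copy every non-unit production of B to A, then drop all unit productions.

E → num op | T op | op | num num P | num | op F; F → num op | T F T; T → op | num num P | num | op F; P → op | num num P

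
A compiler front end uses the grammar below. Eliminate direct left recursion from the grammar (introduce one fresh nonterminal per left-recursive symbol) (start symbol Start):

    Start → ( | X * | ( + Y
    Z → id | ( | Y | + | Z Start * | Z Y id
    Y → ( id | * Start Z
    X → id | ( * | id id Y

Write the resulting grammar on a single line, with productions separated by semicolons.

Start → ( | X * | ( + Y; Z → id Z1 | ( Z1 | Y Z1 | + Z1; Y → ( id | * Start Z; X → id | ( * | id id Y; Z1 → Start * Z1 | Y id Z1 | ε

Directly left-recursive nonterminal: Z.
For Z: α = {Start *, Y id}, β = {id, (, Y, +}. Rewrite as Z → β Z1 and Z1 → α Z1 | ε.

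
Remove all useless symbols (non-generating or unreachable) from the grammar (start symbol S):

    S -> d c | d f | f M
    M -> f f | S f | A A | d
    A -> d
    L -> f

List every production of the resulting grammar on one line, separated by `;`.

Generating nonterminals: {A, L, M, S}.
Reachable from S after that: {A, M, S}.
Removed useless symbols: {L} and every production mentioning them.

S -> d c | d f | f M; M -> f f | S f | A A | d; A -> d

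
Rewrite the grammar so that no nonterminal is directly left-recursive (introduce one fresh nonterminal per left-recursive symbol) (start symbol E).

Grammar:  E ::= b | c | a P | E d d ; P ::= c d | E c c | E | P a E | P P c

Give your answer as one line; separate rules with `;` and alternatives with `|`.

Left recursion appears on E, P.
For E: α = {d d}, β = {b, c, a P}. Rewrite as E → β E' and E' → α E' | ε.
For P: α = {a E, P c}, β = {c d, E c c, E}. Rewrite as P → β P' and P' → α P' | ε.

E ::= b E' | c E' | a P E'; P ::= c d P' | E c c P' | E P'; E' ::= d d E' | ε; P' ::= a E P' | P c P' | ε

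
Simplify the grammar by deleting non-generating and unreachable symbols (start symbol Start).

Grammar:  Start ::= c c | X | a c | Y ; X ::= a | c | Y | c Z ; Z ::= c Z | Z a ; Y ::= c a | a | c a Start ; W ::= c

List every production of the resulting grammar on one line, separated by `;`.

Generating nonterminals: {Start, W, X, Y}.
Reachable from Start after that: {Start, X, Y}.
Removed useless symbols: {W, Z} and every production mentioning them.

Start ::= c c | X | a c | Y; X ::= a | c | Y; Y ::= c a | a | c a Start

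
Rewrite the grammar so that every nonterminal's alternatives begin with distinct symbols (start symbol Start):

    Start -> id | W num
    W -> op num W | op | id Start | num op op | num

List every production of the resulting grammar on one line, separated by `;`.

W has alternatives sharing prefix 'op': factor to W → op W1 with W1 → num W | ε.
W has alternatives sharing prefix 'num': factor to W → num W2 with W2 → op op | ε.

Start -> id | W num; W -> id Start | op W1 | num W2; W1 -> num W | ε; W2 -> op op | ε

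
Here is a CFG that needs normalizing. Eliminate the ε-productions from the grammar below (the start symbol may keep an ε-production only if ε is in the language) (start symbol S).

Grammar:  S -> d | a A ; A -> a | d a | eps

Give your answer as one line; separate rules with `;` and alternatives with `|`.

S -> d | a A | a; A -> a | d a

Nullable nonterminals: {A}.
ε ∉ L(G), so no ε-production is kept.
Add the nullable-subset variants: S → a A gives a A | a.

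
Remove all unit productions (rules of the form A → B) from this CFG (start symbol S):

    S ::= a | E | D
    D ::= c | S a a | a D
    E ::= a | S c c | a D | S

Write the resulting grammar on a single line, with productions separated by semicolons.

S ::= a | S c c | a D | c | S a a; D ::= c | S a a | a D; E ::= a | S c c | a D | c | S a a

Unit pairs: E ⇒* {D, S}; S ⇒* {D, E}.
For every A with A ⇒* B via unit rules, add B's non-unit alternatives to A; then delete every rule of the form X → Y.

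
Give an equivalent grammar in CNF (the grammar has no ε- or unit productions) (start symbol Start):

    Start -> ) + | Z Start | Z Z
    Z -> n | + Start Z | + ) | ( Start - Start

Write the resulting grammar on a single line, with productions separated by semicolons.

Start -> X1 X2 | Z Start | Z Z; Z -> n | X2 Y1 | X2 X1 | X3 Y2; X1 -> ); X2 -> +; X3 -> (; X4 -> -; Y1 -> Start Z; Y2 -> Start Y3; Y3 -> X4 Start

Introduce a nonterminal for each terminal appearing in a rule of length ≥ 2: X1 → ), X2 → +, X3 → (, X4 → -.
Binarize each right-hand side of length ≥ 3 by chaining fresh nonterminals (Y1, Y2, …): affected rules were Z → X2 Start Z; Z → X3 Start X4 Start.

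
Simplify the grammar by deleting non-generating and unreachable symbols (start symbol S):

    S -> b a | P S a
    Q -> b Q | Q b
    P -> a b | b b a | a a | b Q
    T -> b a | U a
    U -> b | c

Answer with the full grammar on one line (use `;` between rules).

Generating nonterminals: {P, S, T, U}.
Reachable from S after that: {P, S}.
Removed useless symbols: {Q, T, U} and every production mentioning them.

S -> b a | P S a; P -> a b | b b a | a a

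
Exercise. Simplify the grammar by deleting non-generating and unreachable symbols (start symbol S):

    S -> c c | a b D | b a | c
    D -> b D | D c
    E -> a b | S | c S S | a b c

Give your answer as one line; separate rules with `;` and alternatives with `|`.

S -> c c | b a | c

Generating nonterminals: {E, S}.
Reachable from S after that: {S}.
Removed useless symbols: {D, E} and every production mentioning them.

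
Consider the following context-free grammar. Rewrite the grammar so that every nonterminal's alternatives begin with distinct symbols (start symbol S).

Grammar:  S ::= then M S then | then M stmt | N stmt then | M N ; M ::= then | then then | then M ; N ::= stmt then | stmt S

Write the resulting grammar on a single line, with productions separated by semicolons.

S ::= N stmt then | M N | then M S'; M ::= then M'; N ::= stmt N'; S' ::= S then | stmt; M' ::= ε | then | M; N' ::= then | S

S has alternatives sharing prefix 'then M': factor to S → then M S' with S' → S then | stmt.
M has alternatives sharing prefix 'then': factor to M → then M' with M' → ε | then | M.
N has alternatives sharing prefix 'stmt': factor to N → stmt N' with N' → then | S.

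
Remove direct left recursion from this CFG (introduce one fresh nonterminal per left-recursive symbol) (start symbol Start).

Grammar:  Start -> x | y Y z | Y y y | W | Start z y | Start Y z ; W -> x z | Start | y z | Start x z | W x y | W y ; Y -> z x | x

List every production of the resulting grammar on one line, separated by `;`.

Start -> x Start1 | y Y z Start1 | Y y y Start1 | W Start1; W -> x z W1 | Start W1 | y z W1 | Start x z W1; Y -> z x | x; Start1 -> z y Start1 | Y z Start1 | ε; W1 -> x y W1 | y W1 | ε

Directly left-recursive nonterminals: Start, W.
For Start: α = {z y, Y z}, β = {x, y Y z, Y y y, W}. Rewrite as Start → β Start1 and Start1 → α Start1 | ε.
For W: α = {x y, y}, β = {x z, Start, y z, Start x z}. Rewrite as W → β W1 and W1 → α W1 | ε.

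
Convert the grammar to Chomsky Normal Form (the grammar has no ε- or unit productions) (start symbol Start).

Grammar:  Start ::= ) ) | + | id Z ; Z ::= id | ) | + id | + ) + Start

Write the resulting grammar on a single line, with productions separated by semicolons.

Introduce a nonterminal for each terminal appearing in a rule of length ≥ 2: X1 → ), X2 → id, X3 → +.
Binarize each right-hand side of length ≥ 3 by chaining fresh nonterminals (Y1, Y2, …): affected rules were Z → X3 X1 X3 Start.

Start ::= X1 X1 | + | X2 Z; Z ::= id | ) | X3 X2 | X3 Y1; X1 ::= ); X2 ::= id; X3 ::= +; Y1 ::= X1 Y2; Y2 ::= X3 Start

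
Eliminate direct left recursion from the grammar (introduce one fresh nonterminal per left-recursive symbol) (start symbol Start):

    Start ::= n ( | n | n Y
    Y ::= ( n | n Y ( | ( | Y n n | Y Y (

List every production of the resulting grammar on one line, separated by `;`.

Start ::= n ( | n | n Y; Y ::= ( n Y1 | n Y ( Y1 | ( Y1; Y1 ::= n n Y1 | Y ( Y1 | ε

Directly left-recursive nonterminal: Y.
For Y: α = {n n, Y (}, β = {( n, n Y (, (}. Rewrite as Y → β Y1 and Y1 → α Y1 | ε.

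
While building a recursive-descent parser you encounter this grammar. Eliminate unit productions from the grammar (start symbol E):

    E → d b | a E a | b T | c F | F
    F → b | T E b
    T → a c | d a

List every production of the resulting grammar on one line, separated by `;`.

Unit pairs: E ⇒* {F}.
For every A with A ⇒* B via unit rules, add B's non-unit alternatives to A; then delete every rule of the form X → Y.

E → d b | a E a | b T | c F | b | T E b; F → b | T E b; T → a c | d a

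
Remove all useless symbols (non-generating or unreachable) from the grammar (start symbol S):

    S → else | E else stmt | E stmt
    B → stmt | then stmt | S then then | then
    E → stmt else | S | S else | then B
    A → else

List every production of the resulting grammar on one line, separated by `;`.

S → else | E else stmt | E stmt; B → stmt | then stmt | S then then | then; E → stmt else | S | S else | then B

Generating nonterminals: {A, B, E, S}.
Reachable from S after that: {B, E, S}.
Removed useless symbols: {A} and every production mentioning them.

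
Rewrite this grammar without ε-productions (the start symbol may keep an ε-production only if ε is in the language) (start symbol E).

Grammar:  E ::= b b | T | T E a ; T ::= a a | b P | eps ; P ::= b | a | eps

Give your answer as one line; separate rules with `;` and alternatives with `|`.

Nullable nonterminals: {E, P, T}.
ε ∈ L(G) since E is nullable, so keep E → ε.
For each production, add variants omitting each subset of nullable occurrences: E → T E a gives T E a | T a | E a | a. T → b P gives b P | b.

E ::= b b | T | T E a | T a | E a | a | eps; T ::= a a | b P | b; P ::= b | a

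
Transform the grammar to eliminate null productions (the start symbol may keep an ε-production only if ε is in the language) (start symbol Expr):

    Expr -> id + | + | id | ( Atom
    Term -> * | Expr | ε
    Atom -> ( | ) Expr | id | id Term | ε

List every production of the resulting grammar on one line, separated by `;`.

Nullable set = {Atom, Term}.
ε ∉ L(G), so no ε-production is kept.
Add the nullable-subset variants: Expr → ( Atom gives ( Atom | (.

Expr -> id + | + | id | ( Atom | (; Term -> * | Expr; Atom -> ( | ) Expr | id | id Term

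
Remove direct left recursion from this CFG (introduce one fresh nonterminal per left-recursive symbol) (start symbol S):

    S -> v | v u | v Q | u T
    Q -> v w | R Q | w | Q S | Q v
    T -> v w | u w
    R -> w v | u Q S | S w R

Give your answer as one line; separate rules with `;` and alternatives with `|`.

Directly left-recursive nonterminal: Q.
For Q: α = {S, v}, β = {v w, R Q, w}. Rewrite as Q → β Q' and Q' → α Q' | ε.

S -> v | v u | v Q | u T; Q -> v w Q' | R Q Q' | w Q'; T -> v w | u w; R -> w v | u Q S | S w R; Q' -> S Q' | v Q' | epsilon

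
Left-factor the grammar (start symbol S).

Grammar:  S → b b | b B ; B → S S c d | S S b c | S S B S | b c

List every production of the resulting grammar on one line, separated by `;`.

S has alternatives sharing prefix 'b': factor to S → b S' with S' → b | B.
B has alternatives sharing prefix 'S S': factor to B → S S B' with B' → c d | b c | B S.

S → b S'; B → b c | S S B'; S' → b | B; B' → c d | b c | B S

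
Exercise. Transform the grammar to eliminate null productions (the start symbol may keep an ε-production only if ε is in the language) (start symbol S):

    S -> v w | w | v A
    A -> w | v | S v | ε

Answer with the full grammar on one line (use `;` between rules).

The nullable symbols are {A}.
ε ∉ L(G), so no ε-production is kept.
Add the nullable-subset variants: S → v A gives v A | v.

S -> v w | w | v A | v; A -> w | v | S v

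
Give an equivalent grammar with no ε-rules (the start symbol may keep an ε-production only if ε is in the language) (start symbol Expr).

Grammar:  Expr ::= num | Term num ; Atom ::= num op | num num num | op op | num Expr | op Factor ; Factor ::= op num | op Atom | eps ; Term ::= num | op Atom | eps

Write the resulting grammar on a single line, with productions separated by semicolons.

Expr ::= num | Term num; Atom ::= num op | num num num | op op | num Expr | op Factor | op; Factor ::= op num | op Atom; Term ::= num | op Atom

Nullable nonterminals: {Factor, Term}.
ε ∉ L(G), so no ε-production is kept.
Expand every rule over subsets of its nullable positions: Atom → op Factor gives op Factor | op.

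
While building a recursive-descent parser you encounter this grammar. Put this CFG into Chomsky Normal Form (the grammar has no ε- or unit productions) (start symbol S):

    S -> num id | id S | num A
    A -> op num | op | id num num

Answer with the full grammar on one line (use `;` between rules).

S -> X1 X2 | X2 S | X1 A; A -> X3 X1 | op | X2 Y1; X1 -> num; X2 -> id; X3 -> op; Y1 -> X1 X1

Introduce a nonterminal for each terminal appearing in a rule of length ≥ 2: X1 → num, X2 → id, X3 → op.
Binarize each right-hand side of length ≥ 3 by chaining fresh nonterminals (Y1, Y2, …): affected rules were A → X2 X1 X1.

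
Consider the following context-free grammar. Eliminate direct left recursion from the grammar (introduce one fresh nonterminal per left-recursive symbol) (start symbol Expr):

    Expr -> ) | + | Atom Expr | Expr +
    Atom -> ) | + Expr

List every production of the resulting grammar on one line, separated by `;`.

Expr -> ) Expr1 | + Expr1 | Atom Expr Expr1; Atom -> ) | + Expr; Expr1 -> + Expr1 | ε

Expr is directly left-recursive.
For Expr: α = {+}, β = {), +, Atom Expr}. Rewrite as Expr → β Expr1 and Expr1 → α Expr1 | ε.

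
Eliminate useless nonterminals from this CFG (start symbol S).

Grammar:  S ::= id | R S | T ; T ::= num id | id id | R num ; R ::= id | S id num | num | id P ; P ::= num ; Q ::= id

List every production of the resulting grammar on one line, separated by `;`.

Generating nonterminals: {P, Q, R, S, T}.
Reachable from S after that: {P, R, S, T}.
Removed useless symbols: {Q} and every production mentioning them.

S ::= id | R S | T; T ::= num id | id id | R num; R ::= id | S id num | num | id P; P ::= num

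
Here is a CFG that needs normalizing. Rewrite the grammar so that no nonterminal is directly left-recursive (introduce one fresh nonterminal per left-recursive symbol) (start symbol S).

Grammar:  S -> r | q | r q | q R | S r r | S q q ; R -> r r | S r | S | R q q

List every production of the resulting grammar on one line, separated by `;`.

S -> r S' | q S' | r q S' | q R S'; R -> r r R' | S r R' | S R'; S' -> r r S' | q q S' | eps; R' -> q q R' | eps

S, R are directly left-recursive.
For S: α = {r r, q q}, β = {r, q, r q, q R}. Rewrite as S → β S' and S' → α S' | ε.
For R: α = {q q}, β = {r r, S r, S}. Rewrite as R → β R' and R' → α R' | ε.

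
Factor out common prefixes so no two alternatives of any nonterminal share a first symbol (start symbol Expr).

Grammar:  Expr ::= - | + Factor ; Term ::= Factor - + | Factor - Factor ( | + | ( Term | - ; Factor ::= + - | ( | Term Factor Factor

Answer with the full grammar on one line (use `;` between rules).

Term has alternatives sharing prefix 'Factor -': factor to Term → Factor - Term1 with Term1 → + | Factor (.

Expr ::= - | + Factor; Term ::= + | ( Term | - | Factor - Term1; Factor ::= + - | ( | Term Factor Factor; Term1 ::= + | Factor (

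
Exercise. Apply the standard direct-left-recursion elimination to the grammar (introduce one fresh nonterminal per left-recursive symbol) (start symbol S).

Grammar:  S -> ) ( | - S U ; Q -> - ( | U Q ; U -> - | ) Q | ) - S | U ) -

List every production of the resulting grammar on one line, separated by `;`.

S -> ) ( | - S U; Q -> - ( | U Q; U -> - U' | ) Q U' | ) - S U'; U' -> ) - U' | ε

Left recursion appears on U.
For U: α = {) -}, β = {-, ) Q, ) - S}. Rewrite as U → β U' and U' → α U' | ε.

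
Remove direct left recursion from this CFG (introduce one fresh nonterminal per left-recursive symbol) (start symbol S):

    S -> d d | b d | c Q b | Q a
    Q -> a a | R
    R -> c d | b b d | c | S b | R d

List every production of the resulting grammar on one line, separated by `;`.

Left recursion appears on R.
For R: α = {d}, β = {c d, b b d, c, S b}. Rewrite as R → β R' and R' → α R' | ε.

S -> d d | b d | c Q b | Q a; Q -> a a | R; R -> c d R' | b b d R' | c R' | S b R'; R' -> d R' | ε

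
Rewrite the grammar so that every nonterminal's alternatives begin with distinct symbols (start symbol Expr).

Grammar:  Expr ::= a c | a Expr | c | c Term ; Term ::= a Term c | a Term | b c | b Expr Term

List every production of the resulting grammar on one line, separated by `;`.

Expr ::= a Expr1 | c Expr2; Term ::= a Term Term1 | b Term2; Expr1 ::= c | Expr; Expr2 ::= epsilon | Term; Term1 ::= c | epsilon; Term2 ::= c | Expr Term

Expr has alternatives sharing prefix 'a': factor to Expr → a Expr1 with Expr1 → c | Expr.
Expr has alternatives sharing prefix 'c': factor to Expr → c Expr2 with Expr2 → ε | Term.
Term has alternatives sharing prefix 'a Term': factor to Term → a Term Term1 with Term1 → c | ε.
Term has alternatives sharing prefix 'b': factor to Term → b Term2 with Term2 → c | Expr Term.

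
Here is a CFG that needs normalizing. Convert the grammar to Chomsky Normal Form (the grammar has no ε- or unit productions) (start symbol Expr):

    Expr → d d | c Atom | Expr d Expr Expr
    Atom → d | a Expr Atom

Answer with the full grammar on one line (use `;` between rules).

Expr → X1 X1 | X2 Atom | Expr Y1; Atom → d | X3 Y3; X1 → d; X2 → c; X3 → a; Y1 → X1 Y2; Y2 → Expr Expr; Y3 → Expr Atom

Introduce a nonterminal for each terminal appearing in a rule of length ≥ 2: X1 → d, X2 → c, X3 → a.
Binarize each right-hand side of length ≥ 3 by chaining fresh nonterminals (Y1, Y2, …): affected rules were Expr → Expr X1 Expr Expr; Atom → X3 Expr Atom.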